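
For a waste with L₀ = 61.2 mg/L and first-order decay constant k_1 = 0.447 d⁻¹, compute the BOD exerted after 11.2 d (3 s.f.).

y ≈ 60.8 mg/L

y_t = L₀(1 − e^(−k_1 t)) = 61.2 × (1 − e^(−0.447×11.2))
= 61.2 × (1 − 0.006695) = 61.2 × 0.9933 = 60.79 mg/L.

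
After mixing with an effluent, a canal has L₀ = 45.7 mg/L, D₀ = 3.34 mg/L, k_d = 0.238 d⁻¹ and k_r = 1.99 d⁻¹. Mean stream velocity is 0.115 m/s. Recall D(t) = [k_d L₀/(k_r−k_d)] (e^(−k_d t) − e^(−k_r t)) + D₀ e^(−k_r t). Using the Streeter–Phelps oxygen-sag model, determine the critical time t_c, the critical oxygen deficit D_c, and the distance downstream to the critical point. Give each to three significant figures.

t_c ≈ 0.771 d; D_c ≈ 4.55 mg/L; x_c ≈ 7.66 km

t_c = [1/(k_r−k_d)] ln[(k_r/k_d)(1 − D₀(k_r−k_d)/(k_d L₀))]
= [1/(1.99−0.238)] ln[(1.99/0.238)(1 − 3.34×1.752/(0.238×45.7))]
= (1/1.752) ln[8.361 × 0.4620] = 0.5708 × ln(3.863) = 0.5708 × 1.351 = 0.7714 d.
D_c = (k_d/k_r) L₀ e^(−k_d t_c) = (0.238/1.99) × 45.7 × e^(−0.238×0.7714) = 0.1196 × 45.7 × 0.8323 = 4.549 mg/L.
x_c = v t_c = 0.115 m/s × 0.7714 d × 86400 s/d = 7664 m ≈ 7.66 km.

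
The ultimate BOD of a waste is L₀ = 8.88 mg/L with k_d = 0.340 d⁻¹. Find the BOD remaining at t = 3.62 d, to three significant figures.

L_t = L₀ e^(−k_d t) = 8.88 × e^(−0.340×3.62) = 8.88 × 0.2921 = 2.593 mg/L.

L ≈ 2.59 mg/L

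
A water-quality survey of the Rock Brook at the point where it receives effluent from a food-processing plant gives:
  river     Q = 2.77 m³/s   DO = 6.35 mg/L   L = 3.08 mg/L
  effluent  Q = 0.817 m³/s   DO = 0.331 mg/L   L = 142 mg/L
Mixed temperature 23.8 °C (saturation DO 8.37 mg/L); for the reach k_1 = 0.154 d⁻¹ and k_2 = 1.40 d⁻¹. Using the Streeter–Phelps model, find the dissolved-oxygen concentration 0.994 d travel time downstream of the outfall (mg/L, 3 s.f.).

Mixed DO = (2.77×6.35 + 0.817×0.331)/(2.77+0.817) = 17.86/3.587 = 4.979 mg/L.
Mixed L₀ = (2.77×3.08 + 0.817×142)/(3.587) = 124.5/3.587 = 34.72 mg/L.
Initial deficit D₀ = C_s − DO₀ = 8.37 − 4.979 = 3.391 mg/L.
D(0.994) = [0.154×34.72/(1.40−0.154)](e^(−0.154×0.994) − e^(−1.40×0.994)) + 3.391 e^(−1.40×0.994)
= 4.291 × (0.8581 − 0.2487) + 3.391 × 0.2487 = 3.458 mg/L.
DO = 8.37 − 3.458 = 4.912 mg/L.

DO ≈ 4.91 mg/L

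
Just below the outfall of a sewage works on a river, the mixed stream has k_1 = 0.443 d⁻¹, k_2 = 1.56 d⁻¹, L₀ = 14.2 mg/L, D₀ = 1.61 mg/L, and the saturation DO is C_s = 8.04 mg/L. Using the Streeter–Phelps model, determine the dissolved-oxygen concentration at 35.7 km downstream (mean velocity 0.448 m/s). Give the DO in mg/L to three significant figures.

Travel time t = x/v = 35.7 km / (0.448 m/s) = 35700 m / 0.448 m/s = 79690 s = 0.9223 d.
k_1 L₀/(k_2−k_1) = 0.443×14.2/(1.56−0.443) = 6.291/1.117 = 5.632 mg/L.
e^(−k_1 t) = e^(−0.443×0.9223) = 0.6646; e^(−k_2 t) = e^(−1.56×0.9223) = 0.2372.
D = 5.632 × (0.6646 − 0.2372) + 1.61 × 0.2372 = 2.407 + 0.3819 = 2.789 mg/L.
DO = C_s − D = 8.04 − 2.789 = 5.251 mg/L.

DO ≈ 5.25 mg/L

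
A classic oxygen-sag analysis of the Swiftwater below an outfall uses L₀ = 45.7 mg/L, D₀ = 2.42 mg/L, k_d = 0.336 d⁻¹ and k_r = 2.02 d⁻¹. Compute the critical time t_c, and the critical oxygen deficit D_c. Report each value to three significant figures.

t_c ≈ 0.882 d; D_c ≈ 5.65 mg/L

At the critical point dD/dt = 0, so k_d L₀ e^(−k_d t) = k_r D. Substituting D(t) from the Streeter–Phelps equation and solving for t gives
t_c = ln[(k_r/k_d)(1 − D₀(k_r−k_d)/(k_d L₀))] / (k_r−k_d).
Here k_r−k_d = 1.684 d⁻¹ and 1 − D₀(k_r−k_d)/(k_d L₀) = 1 − 2.42×1.684/(0.336×45.7) = 0.7346, so
t_c = ln(6.012 × 0.7346) / 1.684 = 1.485 / 1.684 = 0.8820 d.
D_c = (k_d/k_r) L₀ e^(−k_d t_c) = (0.336/2.02) × 45.7 × e^(−0.336×0.8820) = 0.1663 × 45.7 × 0.7435 = 5.652 mg/L.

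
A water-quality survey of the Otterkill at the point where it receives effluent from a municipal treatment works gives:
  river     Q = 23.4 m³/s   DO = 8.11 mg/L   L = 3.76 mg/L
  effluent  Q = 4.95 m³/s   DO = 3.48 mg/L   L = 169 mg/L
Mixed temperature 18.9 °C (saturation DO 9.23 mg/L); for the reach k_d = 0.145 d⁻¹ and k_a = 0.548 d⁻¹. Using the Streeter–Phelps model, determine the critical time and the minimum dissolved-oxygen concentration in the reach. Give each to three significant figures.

Mixed DO = (23.4×8.11 + 4.95×3.48)/(23.4+4.95) = 207.0/28.35 = 7.302 mg/L.
Mixed L₀ = (23.4×3.76 + 4.95×169)/(28.35) = 924.5/28.35 = 32.61 mg/L.
Initial deficit D₀ = C_s − DO₀ = 9.23 − 7.302 = 1.928 mg/L.
t_c = (1/0.4030) ln[(0.548/0.145)(1 − 1.928×0.4030/(0.145×32.61))] = 2.481 × ln(3.158) = 2.854 d.
D_c = (0.145/0.548) × 32.61 × e^(−0.145×2.854) = 0.2646 × 32.61 × 0.6612 = 5.705 mg/L.
Minimum DO = 9.23 − 5.705 = 3.525 mg/L.

t_c ≈ 2.85 d; minimum DO ≈ 3.52 mg/L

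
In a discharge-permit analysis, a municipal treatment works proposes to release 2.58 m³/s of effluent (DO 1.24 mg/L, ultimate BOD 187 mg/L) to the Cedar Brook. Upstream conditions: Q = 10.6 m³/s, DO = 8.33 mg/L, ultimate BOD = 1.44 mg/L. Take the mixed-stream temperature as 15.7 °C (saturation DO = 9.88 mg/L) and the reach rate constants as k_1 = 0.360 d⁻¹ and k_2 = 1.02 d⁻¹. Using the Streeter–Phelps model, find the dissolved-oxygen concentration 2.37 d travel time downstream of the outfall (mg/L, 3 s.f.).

DO ≈ 2.68 mg/L

Mixed DO = (10.6×8.33 + 2.58×1.24)/(10.6+2.58) = 91.50/13.18 = 6.942 mg/L.
Mixed L₀ = (10.6×1.44 + 2.58×187)/(13.18) = 497.7/13.18 = 37.76 mg/L.
Initial deficit D₀ = C_s − DO₀ = 9.88 − 6.942 = 2.938 mg/L.
D(2.37) = [0.360×37.76/(1.02−0.360)](e^(−0.360×2.37) − e^(−1.02×2.37)) + 2.938 e^(−1.02×2.37)
= 20.60 × (0.4260 − 0.08915) + 2.938 × 0.08915 = 7.201 mg/L.
DO = 9.88 − 7.201 = 2.679 mg/L.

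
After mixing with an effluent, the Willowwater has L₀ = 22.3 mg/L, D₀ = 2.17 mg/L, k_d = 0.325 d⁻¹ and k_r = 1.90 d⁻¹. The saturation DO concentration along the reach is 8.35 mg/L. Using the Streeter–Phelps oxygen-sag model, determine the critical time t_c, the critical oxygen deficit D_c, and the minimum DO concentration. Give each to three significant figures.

t_c ≈ 0.716 d; D_c ≈ 3.02 mg/L; min DO ≈ 5.33 mg/L

With k_r/k_d = 5.846 and 1 − D₀(k_r−k_d)/(k_d L₀) = 0.5284,
t_c = ln(5.846 × 0.5284) / (1.90 − 0.325) = ln(3.089) / 1.575 = 1.128/1.575 = 0.7161 d.
L(t_c) = L₀ e^(−k_d t_c) = 22.3 × 0.7924 = 17.67 mg/L, and at the critical point k_r D_c = k_d L, so D_c = (0.325/1.90) × 17.67 = 3.022 mg/L.
Minimum DO = C_s − D_c = 8.35 − 3.022 = 5.328 mg/L.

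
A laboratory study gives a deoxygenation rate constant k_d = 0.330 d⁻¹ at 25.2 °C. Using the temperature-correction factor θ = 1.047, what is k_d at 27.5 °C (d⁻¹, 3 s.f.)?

k_d(T₂) = k_d(T₁) · θ^(T₂−T₁) = 0.330 × 1.047^(27.5−25.2)
= 0.330 × 1.047^2.30 = 0.330 × 1.111 = 0.3668 d⁻¹.

k_d ≈ 0.367 d⁻¹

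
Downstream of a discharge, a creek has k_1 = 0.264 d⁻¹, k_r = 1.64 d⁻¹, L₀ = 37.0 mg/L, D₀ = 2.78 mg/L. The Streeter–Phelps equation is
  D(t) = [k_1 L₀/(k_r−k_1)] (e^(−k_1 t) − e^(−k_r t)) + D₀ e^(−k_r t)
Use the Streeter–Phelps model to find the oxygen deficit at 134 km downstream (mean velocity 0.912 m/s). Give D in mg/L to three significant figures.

Travel time t = x/v = 134 km / (0.912 m/s) = 134000 m / 0.912 m/s = 146900 s = 1.701 d.
k_1 L₀/(k_r−k_1) = 0.264×37.0/(1.64−0.264) = 9.768/1.376 = 7.099 mg/L.
e^(−k_1 t) = e^(−0.264×1.701) = 0.6383; e^(−k_r t) = e^(−1.64×1.701) = 0.06149.
D = 7.099 × (0.6383 − 0.06149) + 2.78 × 0.06149 = 4.095 + 0.1709 = 4.266 mg/L.

D ≈ 4.27 mg/L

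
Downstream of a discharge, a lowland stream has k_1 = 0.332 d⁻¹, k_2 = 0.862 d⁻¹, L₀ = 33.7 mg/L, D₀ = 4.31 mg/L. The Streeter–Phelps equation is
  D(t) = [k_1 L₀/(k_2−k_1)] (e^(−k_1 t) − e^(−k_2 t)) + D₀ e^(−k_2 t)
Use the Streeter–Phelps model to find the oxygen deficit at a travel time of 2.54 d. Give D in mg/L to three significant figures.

k_1 L₀/(k_2−k_1) = 0.332×33.7/(0.862−0.332) = 11.19/0.5300 = 21.11 mg/L.
e^(−k_1 t) = e^(−0.332×2.540) = 0.4303; e^(−k_2 t) = e^(−0.862×2.540) = 0.1120.
D = 21.11 × (0.4303 − 0.1120) + 4.31 × 0.1120 = 6.720 + 0.4826 = 7.202 mg/L.

D ≈ 7.20 mg/L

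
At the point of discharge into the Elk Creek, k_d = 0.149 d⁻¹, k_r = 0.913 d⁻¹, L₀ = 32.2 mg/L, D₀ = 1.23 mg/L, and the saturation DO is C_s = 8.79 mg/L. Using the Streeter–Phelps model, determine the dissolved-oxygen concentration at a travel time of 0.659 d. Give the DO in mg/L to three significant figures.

DO ≈ 5.86 mg/L

k_d L₀/(k_r−k_d) = 0.149×32.2/(0.913−0.149) = 4.798/0.7640 = 6.280 mg/L.
e^(−k_d t) = e^(−0.149×0.6590) = 0.9065; e^(−k_r t) = e^(−0.913×0.6590) = 0.5479.
D = 6.280 × (0.9065 − 0.5479) + 1.23 × 0.5479 = 2.252 + 0.6739 = 2.926 mg/L.
DO = C_s − D = 8.79 − 2.926 = 5.864 mg/L.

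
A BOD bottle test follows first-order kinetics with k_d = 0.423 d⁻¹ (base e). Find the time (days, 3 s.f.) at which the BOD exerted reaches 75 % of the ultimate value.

y/L₀ = 1 − e^(−k_d t) = 0.75 ⇒ e^(−k_d t) = 0.250
t = −ln(0.250) / 0.423 = 1.386 / 0.423 = 3.277 d.

t ≈ 3.28 d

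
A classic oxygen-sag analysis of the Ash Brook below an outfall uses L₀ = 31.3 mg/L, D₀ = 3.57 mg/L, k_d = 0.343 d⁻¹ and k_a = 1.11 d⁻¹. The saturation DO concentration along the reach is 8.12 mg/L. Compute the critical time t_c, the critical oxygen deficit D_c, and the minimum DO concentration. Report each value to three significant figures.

t_c = [1/(k_a−k_d)] ln[(k_a/k_d)(1 − D₀(k_a−k_d)/(k_d L₀))]
= [1/(1.11−0.343)] ln[(1.11/0.343)(1 − 3.57×0.7670/(0.343×31.3))]
= (1/0.7670) ln[3.236 × 0.7450] = 1.304 × ln(2.411) = 1.304 × 0.8799 = 1.147 d.
D_c = (k_d/k_a) L₀ e^(−k_d t_c) = (0.343/1.11) × 31.3 × e^(−0.343×1.147) = 0.3090 × 31.3 × 0.6747 = 6.526 mg/L.
Minimum DO = C_s − D_c = 8.12 − 6.526 = 1.594 mg/L.

t_c ≈ 1.15 d; D_c ≈ 6.53 mg/L; min DO ≈ 1.59 mg/L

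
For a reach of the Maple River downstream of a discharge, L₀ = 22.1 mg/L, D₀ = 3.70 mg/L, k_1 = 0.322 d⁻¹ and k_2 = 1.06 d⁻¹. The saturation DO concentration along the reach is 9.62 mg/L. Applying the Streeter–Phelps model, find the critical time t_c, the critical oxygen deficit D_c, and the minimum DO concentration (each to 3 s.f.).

With k_2/k_1 = 3.292 and 1 − D₀(k_2−k_1)/(k_1 L₀) = 0.6163,
t_c = ln(3.292 × 0.6163) / (1.06 − 0.322) = ln(2.029) / 0.7380 = 0.7074/0.7380 = 0.9586 d.
D_c = (k_1/k_2) L₀ e^(−k_1 t_c) = (0.322/1.06) × 22.1 × e^(−0.322×0.9586) = 0.3038 × 22.1 × 0.7344 = 4.931 mg/L.
Minimum DO = C_s − D_c = 9.62 − 4.931 = 4.689 mg/L.

t_c ≈ 0.959 d; D_c ≈ 4.93 mg/L; min DO ≈ 4.69 mg/L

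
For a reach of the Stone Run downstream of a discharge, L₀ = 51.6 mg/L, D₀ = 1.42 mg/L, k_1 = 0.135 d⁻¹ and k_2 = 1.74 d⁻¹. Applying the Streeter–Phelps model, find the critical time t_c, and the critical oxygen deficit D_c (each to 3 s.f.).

t_c ≈ 1.35 d; D_c ≈ 3.34 mg/L

t_c = [1/(k_2−k_1)] ln[(k_2/k_1)(1 − D₀(k_2−k_1)/(k_1 L₀))]
= [1/(1.74−0.135)] ln[(1.74/0.135)(1 − 1.42×1.605/(0.135×51.6))]
= (1/1.605) ln[12.89 × 0.6728] = 0.6231 × ln(8.672) = 0.6231 × 2.160 = 1.346 d.
D_c = (k_1/k_2) L₀ e^(−k_1 t_c) = (0.135/1.74) × 51.6 × e^(−0.135×1.346) = 0.07759 × 51.6 × 0.8339 = 3.338 mg/L.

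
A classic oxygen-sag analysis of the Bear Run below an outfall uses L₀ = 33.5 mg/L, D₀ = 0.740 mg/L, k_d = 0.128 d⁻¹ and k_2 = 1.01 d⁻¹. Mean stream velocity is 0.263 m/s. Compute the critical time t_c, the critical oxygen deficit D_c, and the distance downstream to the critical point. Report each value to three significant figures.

t_c = [1/(k_2−k_d)] ln[(k_2/k_d)(1 − D₀(k_2−k_d)/(k_d L₀))]
= [1/(1.01−0.128)] ln[(1.01/0.128)(1 − 0.740×0.8820/(0.128×33.5))]
= (1/0.8820) ln[7.891 × 0.8478] = 1.134 × ln(6.690) = 1.134 × 1.901 = 2.155 d.
D_c = (k_d/k_2) L₀ e^(−k_d t_c) = (0.128/1.01) × 33.5 × e^(−0.128×2.155) = 0.1267 × 33.5 × 0.7590 = 3.222 mg/L.
x_c = v t_c = 0.263 m/s × 2.155 d × 86400 s/d = 48960 m ≈ 49.0 km.

t_c ≈ 2.15 d; D_c ≈ 3.22 mg/L; x_c ≈ 49.0 km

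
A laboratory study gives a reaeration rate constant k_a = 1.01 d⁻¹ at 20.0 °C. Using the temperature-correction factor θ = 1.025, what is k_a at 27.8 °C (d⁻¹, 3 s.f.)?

k_a(T₂) = k_a(T₁) · θ^(T₂−T₁) = 1.01 × 1.025^(27.8−20.0)
= 1.01 × 1.025^7.80 = 1.01 × 1.212 = 1.225 d⁻¹.

k_a ≈ 1.22 d⁻¹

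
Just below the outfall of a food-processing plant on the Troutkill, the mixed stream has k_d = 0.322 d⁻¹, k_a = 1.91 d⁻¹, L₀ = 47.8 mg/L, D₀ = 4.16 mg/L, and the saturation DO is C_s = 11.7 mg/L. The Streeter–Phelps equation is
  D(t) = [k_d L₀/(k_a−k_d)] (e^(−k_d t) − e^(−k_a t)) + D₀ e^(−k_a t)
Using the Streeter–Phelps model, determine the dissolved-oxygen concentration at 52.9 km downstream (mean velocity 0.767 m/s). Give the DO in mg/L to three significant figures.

Travel time t = x/v = 52.9 km / (0.767 m/s) = 52900 m / 0.767 m/s = 68970 s = 0.7983 d.
k_d L₀/(k_a−k_d) = 0.322×47.8/(1.91−0.322) = 15.39/1.588 = 9.692 mg/L.
e^(−k_d t) = e^(−0.322×0.7983) = 0.7733; e^(−k_a t) = e^(−1.91×0.7983) = 0.2177.
D = 9.692 × (0.7733 − 0.2177) + 4.16 × 0.2177 = 5.386 + 0.9056 = 6.291 mg/L.
DO = C_s − D = 11.7 − 6.291 = 5.409 mg/L.

DO ≈ 5.41 mg/L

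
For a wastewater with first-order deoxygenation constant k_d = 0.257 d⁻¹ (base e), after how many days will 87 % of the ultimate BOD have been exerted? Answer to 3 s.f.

t ≈ 7.94 d

y/L₀ = 1 − e^(−k_d t) = 0.87 ⇒ e^(−k_d t) = 0.130
t = −ln(0.130) / 0.257 = 2.040 / 0.257 = 7.939 d.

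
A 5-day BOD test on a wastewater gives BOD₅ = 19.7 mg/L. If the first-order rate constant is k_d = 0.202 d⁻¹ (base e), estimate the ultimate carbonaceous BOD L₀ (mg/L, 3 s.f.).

BOD₅ = L₀(1 − e^(−5k_d)) ⇒ L₀ = BOD₅ / (1 − e^(−5×0.202))
= 19.7 / (1 − 0.3642) = 19.7 / 0.6358 = 30.99 mg/L.

L₀ ≈ 31.0 mg/L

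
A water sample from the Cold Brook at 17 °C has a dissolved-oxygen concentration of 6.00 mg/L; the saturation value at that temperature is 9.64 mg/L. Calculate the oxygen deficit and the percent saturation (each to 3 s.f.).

D ≈ 3.64 mg/L; 62.2 % saturation

D = C_s − C = 9.64 − 6.00 = 3.64 mg/L.
% saturation = 6.00/9.64 × 100 = 62.2 %.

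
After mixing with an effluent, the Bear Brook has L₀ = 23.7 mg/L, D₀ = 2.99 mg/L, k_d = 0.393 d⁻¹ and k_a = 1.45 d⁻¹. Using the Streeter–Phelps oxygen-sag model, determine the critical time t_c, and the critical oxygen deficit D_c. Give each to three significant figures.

At the critical point dD/dt = 0, so k_d L₀ e^(−k_d t) = k_a D. Substituting D(t) from the Streeter–Phelps equation and solving for t gives
t_c = ln[(k_a/k_d)(1 − D₀(k_a−k_d)/(k_d L₀))] / (k_a−k_d).
Here k_a−k_d = 1.057 d⁻¹ and 1 − D₀(k_a−k_d)/(k_d L₀) = 1 − 2.99×1.057/(0.393×23.7) = 0.6607, so
t_c = ln(3.690 × 0.6607) / 1.057 = 0.8910 / 1.057 = 0.8430 d.
D_c = (k_d/k_a) L₀ e^(−k_d t_c) = (0.393/1.45) × 23.7 × e^(−0.393×0.8430) = 0.2710 × 23.7 × 0.7180 = 4.612 mg/L.

t_c ≈ 0.843 d; D_c ≈ 4.61 mg/L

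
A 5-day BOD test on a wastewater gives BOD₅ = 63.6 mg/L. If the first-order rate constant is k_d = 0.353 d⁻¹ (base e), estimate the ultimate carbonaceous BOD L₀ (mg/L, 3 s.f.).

BOD₅ = L₀(1 − e^(−5k_d)) ⇒ L₀ = BOD₅ / (1 − e^(−5×0.353))
= 63.6 / (1 − 0.1712) = 63.6 / 0.8288 = 76.74 mg/L.

L₀ ≈ 76.7 mg/L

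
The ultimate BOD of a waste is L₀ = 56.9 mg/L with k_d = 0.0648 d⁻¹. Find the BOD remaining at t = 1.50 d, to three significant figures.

L_t = L₀ e^(−k_d t) = 56.9 × e^(−0.0648×1.50) = 56.9 × 0.9074 = 51.63 mg/L.

L ≈ 51.6 mg/L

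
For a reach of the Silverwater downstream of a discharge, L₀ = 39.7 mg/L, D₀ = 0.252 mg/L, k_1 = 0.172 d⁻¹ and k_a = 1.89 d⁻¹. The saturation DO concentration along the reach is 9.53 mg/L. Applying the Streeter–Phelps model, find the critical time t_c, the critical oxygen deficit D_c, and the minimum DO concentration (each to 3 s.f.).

At the critical point dD/dt = 0, so k_1 L₀ e^(−k_1 t) = k_a D. Substituting D(t) from the Streeter–Phelps equation and solving for t gives
t_c = ln[(k_a/k_1)(1 − D₀(k_a−k_1)/(k_1 L₀))] / (k_a−k_1).
Here k_a−k_1 = 1.718 d⁻¹ and 1 − D₀(k_a−k_1)/(k_1 L₀) = 1 − 0.252×1.718/(0.172×39.7) = 0.9366, so
t_c = ln(10.99 × 0.9366) / 1.718 = 2.331 / 1.718 = 1.357 d.
D_c = (k_1/k_a) L₀ e^(−k_1 t_c) = (0.172/1.89) × 39.7 × e^(−0.172×1.357) = 0.09101 × 39.7 × 0.7918 = 2.861 mg/L.
Minimum DO = C_s − D_c = 9.53 − 2.861 = 6.669 mg/L.

t_c ≈ 1.36 d; D_c ≈ 2.86 mg/L; min DO ≈ 6.67 mg/L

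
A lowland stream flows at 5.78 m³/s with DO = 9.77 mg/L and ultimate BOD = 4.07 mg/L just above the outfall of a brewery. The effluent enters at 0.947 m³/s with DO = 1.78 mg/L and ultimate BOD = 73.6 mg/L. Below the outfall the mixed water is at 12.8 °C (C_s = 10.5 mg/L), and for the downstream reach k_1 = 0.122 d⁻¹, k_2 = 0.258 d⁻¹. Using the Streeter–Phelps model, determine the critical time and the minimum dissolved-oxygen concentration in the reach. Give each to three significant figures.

Mixed DO = (5.78×9.77 + 0.947×1.78)/(5.78+0.947) = 58.16/6.727 = 8.645 mg/L.
Mixed L₀ = (5.78×4.07 + 0.947×73.6)/(6.727) = 93.22/6.727 = 13.86 mg/L.
Initial deficit D₀ = C_s − DO₀ = 10.5 − 8.645 = 1.855 mg/L.
t_c = (1/0.1360) ln[(0.258/0.122)(1 − 1.855×0.1360/(0.122×13.86))] = 7.353 × ln(1.799) = 4.319 d.
D_c = (0.122/0.258) × 13.86 × e^(−0.122×4.319) = 0.4729 × 13.86 × 0.5904 = 3.869 mg/L.
Minimum DO = 10.5 − 3.869 = 6.631 mg/L.

t_c ≈ 4.32 d; minimum DO ≈ 6.63 mg/L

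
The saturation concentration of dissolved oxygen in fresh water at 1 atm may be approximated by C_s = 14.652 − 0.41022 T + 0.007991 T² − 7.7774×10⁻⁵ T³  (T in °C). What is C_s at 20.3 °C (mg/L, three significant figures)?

C_s = 14.652 − 0.41022×20.3 + 0.007991×20.3² − 7.7774×10⁻⁵×20.3³ = 8.967 mg/L.

C_s ≈ 8.97 mg/L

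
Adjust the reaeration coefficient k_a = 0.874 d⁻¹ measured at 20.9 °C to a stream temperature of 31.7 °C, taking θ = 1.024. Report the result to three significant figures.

k_a(T₂) = k_a(T₁) · θ^(T₂−T₁) = 0.874 × 1.024^(31.7−20.9)
= 0.874 × 1.024^10.8 = 0.874 × 1.292 = 1.129 d⁻¹.

k_a ≈ 1.13 d⁻¹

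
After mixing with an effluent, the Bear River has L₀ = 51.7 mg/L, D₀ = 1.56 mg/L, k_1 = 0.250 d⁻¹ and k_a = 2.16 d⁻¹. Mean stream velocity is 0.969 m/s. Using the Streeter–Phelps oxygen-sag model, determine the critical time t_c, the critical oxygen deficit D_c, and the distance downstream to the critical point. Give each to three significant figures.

t_c ≈ 0.992 d; D_c ≈ 4.67 mg/L; x_c ≈ 83.0 km

With k_a/k_1 = 8.640 and 1 − D₀(k_a−k_1)/(k_1 L₀) = 0.7695,
t_c = ln(8.640 × 0.7695) / (2.16 − 0.250) = ln(6.648) / 1.910 = 1.894/1.910 = 0.9918 d.
L(t_c) = L₀ e^(−k_1 t_c) = 51.7 × 0.7804 = 40.35 mg/L, and at the critical point k_a D_c = k_1 L, so D_c = (0.250/2.16) × 40.35 = 4.670 mg/L.
x_c = v t_c = 0.969 m/s × 0.9918 d × 86400 s/d = 83040 m ≈ 83.0 km.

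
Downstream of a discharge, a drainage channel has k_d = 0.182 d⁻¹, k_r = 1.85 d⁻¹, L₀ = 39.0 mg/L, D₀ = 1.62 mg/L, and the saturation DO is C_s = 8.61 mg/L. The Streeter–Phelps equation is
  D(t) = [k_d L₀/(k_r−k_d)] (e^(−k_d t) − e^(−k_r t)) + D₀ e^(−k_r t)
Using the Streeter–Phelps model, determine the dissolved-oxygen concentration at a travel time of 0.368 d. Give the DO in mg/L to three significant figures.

DO ≈ 5.96 mg/L

k_d L₀/(k_r−k_d) = 0.182×39.0/(1.85−0.182) = 7.098/1.668 = 4.255 mg/L.
e^(−k_d t) = e^(−0.182×0.3680) = 0.9352; e^(−k_r t) = e^(−1.85×0.3680) = 0.5062.
D = 4.255 × (0.9352 − 0.5062) + 1.62 × 0.5062 = 1.826 + 0.8201 = 2.646 mg/L.
DO = C_s − D = 8.61 − 2.646 = 5.964 mg/L.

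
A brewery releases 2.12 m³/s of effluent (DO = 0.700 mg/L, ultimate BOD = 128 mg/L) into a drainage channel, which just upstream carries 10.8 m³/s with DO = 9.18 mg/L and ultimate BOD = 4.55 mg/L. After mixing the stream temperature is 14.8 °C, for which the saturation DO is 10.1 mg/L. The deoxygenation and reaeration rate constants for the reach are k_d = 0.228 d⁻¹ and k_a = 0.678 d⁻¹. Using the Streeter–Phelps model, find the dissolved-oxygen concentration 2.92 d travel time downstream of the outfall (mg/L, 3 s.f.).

Mixed DO = (10.8×9.18 + 2.12×0.700)/(10.8+2.12) = 100.6/12.92 = 7.789 mg/L.
Mixed L₀ = (10.8×4.55 + 2.12×128)/(12.92) = 320.5/12.92 = 24.81 mg/L.
Initial deficit D₀ = C_s − DO₀ = 10.1 − 7.789 = 2.311 mg/L.
D(2.92) = [0.228×24.81/(0.678−0.228)](e^(−0.228×2.92) − e^(−0.678×2.92)) + 2.311 e^(−0.678×2.92)
= 12.57 × (0.5139 − 0.1381) + 2.311 × 0.1381 = 5.042 mg/L.
DO = 10.1 − 5.042 = 5.058 mg/L.

DO ≈ 5.06 mg/L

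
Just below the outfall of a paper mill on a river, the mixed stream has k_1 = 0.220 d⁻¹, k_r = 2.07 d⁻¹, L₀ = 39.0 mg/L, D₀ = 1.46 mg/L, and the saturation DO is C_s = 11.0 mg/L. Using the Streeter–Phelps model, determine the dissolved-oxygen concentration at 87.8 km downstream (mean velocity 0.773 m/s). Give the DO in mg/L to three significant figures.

DO ≈ 7.74 mg/L

Travel time t = x/v = 87.8 km / (0.773 m/s) = 87800 m / 0.773 m/s = 113600 s = 1.315 d.
k_1 L₀/(k_r−k_1) = 0.220×39.0/(2.07−0.220) = 8.580/1.850 = 4.638 mg/L.
e^(−k_1 t) = e^(−0.220×1.315) = 0.7488; e^(−k_r t) = e^(−2.07×1.315) = 0.06579.
D = 4.638 × (0.7488 − 0.06579) + 1.46 × 0.06579 = 3.168 + 0.09606 = 3.264 mg/L.
DO = C_s − D = 11.0 − 3.264 = 7.736 mg/L.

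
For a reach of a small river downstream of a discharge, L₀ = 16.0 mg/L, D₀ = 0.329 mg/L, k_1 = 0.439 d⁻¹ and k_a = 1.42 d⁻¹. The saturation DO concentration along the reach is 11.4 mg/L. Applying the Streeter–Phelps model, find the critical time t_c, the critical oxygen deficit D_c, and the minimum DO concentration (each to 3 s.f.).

At the critical point dD/dt = 0, so k_1 L₀ e^(−k_1 t) = k_a D. Substituting D(t) from the Streeter–Phelps equation and solving for t gives
t_c = ln[(k_a/k_1)(1 − D₀(k_a−k_1)/(k_1 L₀))] / (k_a−k_1).
Here k_a−k_1 = 0.9810 d⁻¹ and 1 − D₀(k_a−k_1)/(k_1 L₀) = 1 − 0.329×0.9810/(0.439×16.0) = 0.9541, so
t_c = ln(3.235 × 0.9541) / 0.9810 = 1.127 / 0.9810 = 1.149 d.
L(t_c) = L₀ e^(−k_1 t_c) = 16.0 × 0.6039 = 9.663 mg/L, and at the critical point k_a D_c = k_1 L, so D_c = (0.439/1.42) × 9.663 = 2.987 mg/L.
Minimum DO = C_s − D_c = 11.4 − 2.987 = 8.413 mg/L.

t_c ≈ 1.15 d; D_c ≈ 2.99 mg/L; min DO ≈ 8.41 mg/L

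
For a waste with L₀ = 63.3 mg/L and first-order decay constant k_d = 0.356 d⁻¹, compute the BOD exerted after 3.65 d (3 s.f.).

y ≈ 46.0 mg/L

y_t = L₀(1 − e^(−k_d t)) = 63.3 × (1 − e^(−0.356×3.65))
= 63.3 × (1 − 0.2727) = 63.3 × 0.7273 = 46.04 mg/L.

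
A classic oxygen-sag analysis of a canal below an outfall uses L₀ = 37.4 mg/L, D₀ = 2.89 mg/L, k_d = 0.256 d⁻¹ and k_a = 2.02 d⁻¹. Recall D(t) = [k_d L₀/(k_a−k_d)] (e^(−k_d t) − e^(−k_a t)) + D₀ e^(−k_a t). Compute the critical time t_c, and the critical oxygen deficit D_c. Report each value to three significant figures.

At the critical point dD/dt = 0, so k_d L₀ e^(−k_d t) = k_a D. Substituting D(t) from the Streeter–Phelps equation and solving for t gives
t_c = ln[(k_a/k_d)(1 − D₀(k_a−k_d)/(k_d L₀))] / (k_a−k_d).
Here k_a−k_d = 1.764 d⁻¹ and 1 − D₀(k_a−k_d)/(k_d L₀) = 1 − 2.89×1.764/(0.256×37.4) = 0.4675, so
t_c = ln(7.891 × 0.4675) / 1.764 = 1.305 / 1.764 = 0.7400 d.
L(t_c) = L₀ e^(−k_d t_c) = 37.4 × 0.8274 = 30.95 mg/L, and at the critical point k_a D_c = k_d L, so D_c = (0.256/2.02) × 30.95 = 3.922 mg/L.

t_c ≈ 0.740 d; D_c ≈ 3.92 mg/L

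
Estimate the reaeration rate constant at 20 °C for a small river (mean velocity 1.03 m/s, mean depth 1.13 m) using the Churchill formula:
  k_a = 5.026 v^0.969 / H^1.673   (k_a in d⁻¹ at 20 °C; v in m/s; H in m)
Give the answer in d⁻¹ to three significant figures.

k_a = 5.026 × 1.03^0.969 / 1.13^1.673 = 5.026 × 1.029 / 1.227 = 4.216 d⁻¹.

k_a ≈ 4.22 d⁻¹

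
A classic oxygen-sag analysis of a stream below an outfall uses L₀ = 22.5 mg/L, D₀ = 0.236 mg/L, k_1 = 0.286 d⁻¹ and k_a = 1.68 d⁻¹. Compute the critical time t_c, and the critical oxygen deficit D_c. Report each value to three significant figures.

t_c ≈ 1.23 d; D_c ≈ 2.69 mg/L

With k_a/k_1 = 5.874 and 1 − D₀(k_a−k_1)/(k_1 L₀) = 0.9489,
t_c = ln(5.874 × 0.9489) / (1.68 − 0.286) = ln(5.574) / 1.394 = 1.718/1.394 = 1.232 d.
L(t_c) = L₀ e^(−k_1 t_c) = 22.5 × 0.7029 = 15.82 mg/L, and at the critical point k_a D_c = k_1 L, so D_c = (0.286/1.68) × 15.82 = 2.692 mg/L.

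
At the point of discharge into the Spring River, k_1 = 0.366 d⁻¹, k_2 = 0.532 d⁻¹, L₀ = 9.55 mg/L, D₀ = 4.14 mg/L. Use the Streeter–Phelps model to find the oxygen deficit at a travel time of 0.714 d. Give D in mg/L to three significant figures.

k_1 L₀/(k_2−k_1) = 0.366×9.55/(0.532−0.366) = 3.495/0.1660 = 21.06 mg/L.
e^(−k_1 t) = e^(−0.366×0.7140) = 0.7700; e^(−k_2 t) = e^(−0.532×0.7140) = 0.6840.
D = 21.06 × (0.7700 − 0.6840) + 4.14 × 0.6840 = 1.812 + 2.832 = 4.644 mg/L.

D ≈ 4.64 mg/L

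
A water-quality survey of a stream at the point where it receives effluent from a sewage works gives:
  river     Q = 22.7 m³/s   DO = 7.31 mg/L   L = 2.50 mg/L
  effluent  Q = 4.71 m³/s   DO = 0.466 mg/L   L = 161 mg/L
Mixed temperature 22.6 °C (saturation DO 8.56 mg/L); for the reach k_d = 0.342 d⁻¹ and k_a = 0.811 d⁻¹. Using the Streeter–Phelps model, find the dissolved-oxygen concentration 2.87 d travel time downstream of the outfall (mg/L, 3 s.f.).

Mixed DO = (22.7×7.31 + 4.71×0.466)/(22.7+4.71) = 168.1/27.41 = 6.134 mg/L.
Mixed L₀ = (22.7×2.50 + 4.71×161)/(27.41) = 815.1/27.41 = 29.74 mg/L.
Initial deficit D₀ = C_s − DO₀ = 8.56 − 6.134 = 2.426 mg/L.
D(2.87) = [0.342×29.74/(0.811−0.342)](e^(−0.342×2.87) − e^(−0.811×2.87)) + 2.426 e^(−0.811×2.87)
= 21.68 × (0.3747 − 0.09753) + 2.426 × 0.09753 = 6.247 mg/L.
DO = 8.56 − 6.247 = 2.313 mg/L.

DO ≈ 2.31 mg/L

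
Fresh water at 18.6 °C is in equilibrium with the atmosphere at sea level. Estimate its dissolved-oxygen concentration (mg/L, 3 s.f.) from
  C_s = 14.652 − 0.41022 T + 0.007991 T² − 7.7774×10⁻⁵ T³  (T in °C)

C_s = 14.652 − 0.41022×18.6 + 0.007991×18.6² − 7.7774×10⁻⁵×18.6³ = 9.286 mg/L.

C_s ≈ 9.29 mg/L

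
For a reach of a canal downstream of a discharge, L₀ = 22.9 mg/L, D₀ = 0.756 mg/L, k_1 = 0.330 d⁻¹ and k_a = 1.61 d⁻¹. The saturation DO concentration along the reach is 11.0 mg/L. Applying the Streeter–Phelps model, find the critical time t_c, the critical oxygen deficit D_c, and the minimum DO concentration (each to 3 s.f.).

t_c ≈ 1.13 d; D_c ≈ 3.23 mg/L; min DO ≈ 7.77 mg/L

t_c = [1/(k_a−k_1)] ln[(k_a/k_1)(1 − D₀(k_a−k_1)/(k_1 L₀))]
= [1/(1.61−0.330)] ln[(1.61/0.330)(1 − 0.756×1.280/(0.330×22.9))]
= (1/1.280) ln[4.879 × 0.8719] = 0.7812 × ln(4.254) = 0.7812 × 1.448 = 1.131 d.
L(t_c) = L₀ e^(−k_1 t_c) = 22.9 × 0.6885 = 15.77 mg/L, and at the critical point k_a D_c = k_1 L, so D_c = (0.330/1.61) × 15.77 = 3.232 mg/L.
Minimum DO = C_s − D_c = 11.0 − 3.232 = 7.768 mg/L.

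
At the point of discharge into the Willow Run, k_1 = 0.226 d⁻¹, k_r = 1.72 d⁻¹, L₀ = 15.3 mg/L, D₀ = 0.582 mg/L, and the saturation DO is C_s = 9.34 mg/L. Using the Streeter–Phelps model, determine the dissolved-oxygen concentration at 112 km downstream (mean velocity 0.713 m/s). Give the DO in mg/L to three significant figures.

Travel time t = x/v = 112 km / (0.713 m/s) = 112000 m / 0.713 m/s = 157100 s = 1.818 d.
k_1 L₀/(k_r−k_1) = 0.226×15.3/(1.72−0.226) = 3.458/1.494 = 2.314 mg/L.
e^(−k_1 t) = e^(−0.226×1.818) = 0.6631; e^(−k_r t) = e^(−1.72×1.818) = 0.04384.
D = 2.314 × (0.6631 − 0.04384) + 0.582 × 0.04384 = 1.433 + 0.02552 = 1.459 mg/L.
DO = C_s − D = 9.34 − 1.459 = 7.881 mg/L.

DO ≈ 7.88 mg/L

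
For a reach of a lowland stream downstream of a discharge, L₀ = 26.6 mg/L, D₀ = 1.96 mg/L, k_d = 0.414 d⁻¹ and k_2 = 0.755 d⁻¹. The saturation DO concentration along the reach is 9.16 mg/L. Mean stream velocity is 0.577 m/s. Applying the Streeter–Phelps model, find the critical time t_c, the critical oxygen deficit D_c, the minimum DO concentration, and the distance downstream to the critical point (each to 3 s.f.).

t_c ≈ 1.58 d; D_c ≈ 7.59 mg/L; min DO ≈ 1.57 mg/L; x_c ≈ 78.7 km

At the critical point dD/dt = 0, so k_d L₀ e^(−k_d t) = k_2 D. Substituting D(t) from the Streeter–Phelps equation and solving for t gives
t_c = ln[(k_2/k_d)(1 − D₀(k_2−k_d)/(k_d L₀))] / (k_2−k_d).
Here k_2−k_d = 0.3410 d⁻¹ and 1 − D₀(k_2−k_d)/(k_d L₀) = 1 − 1.96×0.3410/(0.414×26.6) = 0.9393, so
t_c = ln(1.824 × 0.9393) / 0.3410 = 0.5382 / 0.3410 = 1.578 d.
D_c = (k_d/k_2) L₀ e^(−k_d t_c) = (0.414/0.755) × 26.6 × e^(−0.414×1.578) = 0.5483 × 26.6 × 0.5202 = 7.588 mg/L.
Minimum DO = C_s − D_c = 9.16 − 7.588 = 1.572 mg/L.
x_c = v t_c = 0.577 m/s × 1.578 d × 86400 s/d = 78690 m ≈ 78.7 km.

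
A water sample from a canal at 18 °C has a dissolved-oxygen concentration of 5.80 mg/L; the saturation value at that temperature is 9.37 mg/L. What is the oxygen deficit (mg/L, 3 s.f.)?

D ≈ 3.57 mg/L

D = C_s − C = 9.37 − 5.80 = 3.57 mg/L.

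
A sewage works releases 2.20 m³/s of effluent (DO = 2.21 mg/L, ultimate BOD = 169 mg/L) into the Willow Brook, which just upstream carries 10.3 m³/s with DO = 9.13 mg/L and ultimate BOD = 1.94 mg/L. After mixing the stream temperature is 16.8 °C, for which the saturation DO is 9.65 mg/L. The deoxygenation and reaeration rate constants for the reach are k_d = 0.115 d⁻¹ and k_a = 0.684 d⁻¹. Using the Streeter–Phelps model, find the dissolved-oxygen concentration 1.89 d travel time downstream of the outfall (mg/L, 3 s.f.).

Mixed DO = (10.3×9.13 + 2.20×2.21)/(10.3+2.20) = 98.90/12.50 = 7.912 mg/L.
Mixed L₀ = (10.3×1.94 + 2.20×169)/(12.50) = 391.8/12.50 = 31.34 mg/L.
Initial deficit D₀ = C_s − DO₀ = 9.65 − 7.912 = 1.738 mg/L.
D(1.89) = [0.115×31.34/(0.684−0.115)](e^(−0.115×1.89) − e^(−0.684×1.89)) + 1.738 e^(−0.684×1.89)
= 6.335 × (0.8046 − 0.2745) + 1.738 × 0.2745 = 3.835 mg/L.
DO = 9.65 − 3.835 = 5.815 mg/L.

DO ≈ 5.81 mg/L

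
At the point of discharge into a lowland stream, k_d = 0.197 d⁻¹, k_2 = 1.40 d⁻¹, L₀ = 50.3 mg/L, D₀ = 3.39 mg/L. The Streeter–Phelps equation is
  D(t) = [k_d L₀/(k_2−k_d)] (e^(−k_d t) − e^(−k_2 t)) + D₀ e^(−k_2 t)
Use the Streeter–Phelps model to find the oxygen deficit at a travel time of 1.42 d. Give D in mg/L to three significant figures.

D ≈ 5.56 mg/L

k_d L₀/(k_2−k_d) = 0.197×50.3/(1.40−0.197) = 9.909/1.203 = 8.237 mg/L.
e^(−k_d t) = e^(−0.197×1.420) = 0.7560; e^(−k_2 t) = e^(−1.40×1.420) = 0.1370.
D = 8.237 × (0.7560 − 0.1370) + 3.39 × 0.1370 = 5.099 + 0.4643 = 5.563 mg/L.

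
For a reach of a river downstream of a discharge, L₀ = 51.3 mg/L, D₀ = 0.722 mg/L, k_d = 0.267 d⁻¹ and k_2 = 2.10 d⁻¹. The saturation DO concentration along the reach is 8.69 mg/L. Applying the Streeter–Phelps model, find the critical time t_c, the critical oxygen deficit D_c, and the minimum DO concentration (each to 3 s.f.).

t_c ≈ 1.07 d; D_c ≈ 4.90 mg/L; min DO ≈ 3.79 mg/L

t_c = [1/(k_2−k_d)] ln[(k_2/k_d)(1 − D₀(k_2−k_d)/(k_d L₀))]
= [1/(2.10−0.267)] ln[(2.10/0.267)(1 − 0.722×1.833/(0.267×51.3))]
= (1/1.833) ln[7.865 × 0.9034] = 0.5456 × ln(7.105) = 0.5456 × 1.961 = 1.070 d.
L(t_c) = L₀ e^(−k_d t_c) = 51.3 × 0.7515 = 38.55 mg/L, and at the critical point k_2 D_c = k_d L, so D_c = (0.267/2.10) × 38.55 = 4.902 mg/L.
Minimum DO = C_s − D_c = 8.69 − 4.902 = 3.788 mg/L.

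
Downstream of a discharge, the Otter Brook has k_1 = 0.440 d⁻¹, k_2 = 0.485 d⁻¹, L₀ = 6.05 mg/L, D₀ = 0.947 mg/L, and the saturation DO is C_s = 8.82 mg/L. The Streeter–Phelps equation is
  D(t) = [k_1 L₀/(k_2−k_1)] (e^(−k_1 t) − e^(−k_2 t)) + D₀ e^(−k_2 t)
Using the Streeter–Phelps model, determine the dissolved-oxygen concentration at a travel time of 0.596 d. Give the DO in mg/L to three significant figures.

DO ≈ 6.91 mg/L

k_1 L₀/(k_2−k_1) = 0.440×6.05/(0.485−0.440) = 2.662/0.04500 = 59.16 mg/L.
e^(−k_1 t) = e^(−0.440×0.5960) = 0.7693; e^(−k_2 t) = e^(−0.485×0.5960) = 0.7490.
D = 59.16 × (0.7693 − 0.7490) + 0.947 × 0.7490 = 1.204 + 0.7093 = 1.914 mg/L.
DO = C_s − D = 8.82 − 1.914 = 6.906 mg/L.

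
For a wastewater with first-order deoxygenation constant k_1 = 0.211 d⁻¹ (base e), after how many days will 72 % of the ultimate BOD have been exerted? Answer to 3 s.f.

y/L₀ = 1 − e^(−k_1 t) = 0.72 ⇒ e^(−k_1 t) = 0.280
t = −ln(0.280) / 0.211 = 1.273 / 0.211 = 6.033 d.

t ≈ 6.03 d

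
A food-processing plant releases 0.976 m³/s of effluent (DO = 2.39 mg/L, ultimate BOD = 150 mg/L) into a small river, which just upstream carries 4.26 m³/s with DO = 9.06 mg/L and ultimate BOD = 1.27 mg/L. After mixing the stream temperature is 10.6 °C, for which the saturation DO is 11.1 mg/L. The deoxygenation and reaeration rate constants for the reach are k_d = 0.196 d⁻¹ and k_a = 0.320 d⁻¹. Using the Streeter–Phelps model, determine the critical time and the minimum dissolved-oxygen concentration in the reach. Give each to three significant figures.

Mixed DO = (4.26×9.06 + 0.976×2.39)/(4.26+0.976) = 40.93/5.236 = 7.817 mg/L.
Mixed L₀ = (4.26×1.27 + 0.976×150)/(5.236) = 151.8/5.236 = 28.99 mg/L.
Initial deficit D₀ = C_s − DO₀ = 11.1 − 7.817 = 3.283 mg/L.
t_c = (1/0.1240) ln[(0.320/0.196)(1 − 3.283×0.1240/(0.196×28.99))] = 8.065 × ln(1.516) = 3.354 d.
D_c = (0.196/0.320) × 28.99 × e^(−0.196×3.354) = 0.6125 × 28.99 × 0.5182 = 9.203 mg/L.
Minimum DO = 11.1 − 9.203 = 1.897 mg/L.

t_c ≈ 3.35 d; minimum DO ≈ 1.90 mg/L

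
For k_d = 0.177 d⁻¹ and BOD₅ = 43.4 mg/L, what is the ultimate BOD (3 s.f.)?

L₀ ≈ 73.9 mg/L

BOD₅ = L₀(1 − e^(−5k_d)) ⇒ L₀ = BOD₅ / (1 − e^(−5×0.177))
= 43.4 / (1 − 0.4127) = 43.4 / 0.5873 = 73.90 mg/L.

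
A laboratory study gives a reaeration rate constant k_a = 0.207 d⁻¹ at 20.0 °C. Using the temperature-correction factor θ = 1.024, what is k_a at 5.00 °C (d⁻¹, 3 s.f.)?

k_a(T₂) = k_a(T₁) · θ^(T₂−T₁) = 0.207 × 1.024^(5.00−20.0)
= 0.207 × 1.024^-15.0 = 0.207 × 0.7006 = 0.1450 d⁻¹.

k_a ≈ 0.145 d⁻¹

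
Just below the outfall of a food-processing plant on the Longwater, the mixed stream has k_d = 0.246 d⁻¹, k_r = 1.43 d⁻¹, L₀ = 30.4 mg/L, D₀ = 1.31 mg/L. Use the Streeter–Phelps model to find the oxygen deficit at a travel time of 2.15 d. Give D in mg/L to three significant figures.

k_d L₀/(k_r−k_d) = 0.246×30.4/(1.43−0.246) = 7.478/1.184 = 6.316 mg/L.
e^(−k_d t) = e^(−0.246×2.150) = 0.5893; e^(−k_r t) = e^(−1.43×2.150) = 0.04621.
D = 6.316 × (0.5893 − 0.04621) + 1.31 × 0.04621 = 3.430 + 0.06054 = 3.490 mg/L.

D ≈ 3.49 mg/L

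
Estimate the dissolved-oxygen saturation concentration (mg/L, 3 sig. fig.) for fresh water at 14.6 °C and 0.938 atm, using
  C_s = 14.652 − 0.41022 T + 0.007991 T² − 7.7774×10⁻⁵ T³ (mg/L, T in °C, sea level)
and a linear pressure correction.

At sea level: C_s = 14.652 − 0.41022×14.6 + 0.007991×14.6² − 7.7774×10⁻⁵×14.6³ = 10.12 mg/L.
Pressure correction: C_s' = 10.12 × 0.938 = 9.496 mg/L.

C_s ≈ 9.50 mg/L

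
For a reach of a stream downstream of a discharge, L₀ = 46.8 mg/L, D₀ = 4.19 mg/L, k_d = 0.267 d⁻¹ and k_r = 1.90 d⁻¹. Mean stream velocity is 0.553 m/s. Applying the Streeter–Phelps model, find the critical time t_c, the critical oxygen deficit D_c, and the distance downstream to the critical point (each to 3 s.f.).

With k_r/k_d = 7.116 and 1 − D₀(k_r−k_d)/(k_d L₀) = 0.4524,
t_c = ln(7.116 × 0.4524) / (1.90 − 0.267) = ln(3.220) / 1.633 = 1.169/1.633 = 0.7160 d.
L(t_c) = L₀ e^(−k_d t_c) = 46.8 × 0.8260 = 38.66 mg/L, and at the critical point k_r D_c = k_d L, so D_c = (0.267/1.90) × 38.66 = 5.432 mg/L.
x_c = v t_c = 0.553 m/s × 0.7160 d × 86400 s/d = 34210 m ≈ 34.2 km.

t_c ≈ 0.716 d; D_c ≈ 5.43 mg/L; x_c ≈ 34.2 km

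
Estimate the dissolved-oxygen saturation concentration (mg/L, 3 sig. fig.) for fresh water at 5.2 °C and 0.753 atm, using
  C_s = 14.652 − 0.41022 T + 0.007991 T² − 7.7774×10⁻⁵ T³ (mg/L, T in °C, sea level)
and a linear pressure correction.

At sea level: C_s = 14.652 − 0.41022×5.2 + 0.007991×5.2² − 7.7774×10⁻⁵×5.2³ = 12.72 mg/L.
Pressure correction: C_s' = 12.72 × 0.753 = 9.581 mg/L.

C_s ≈ 9.58 mg/L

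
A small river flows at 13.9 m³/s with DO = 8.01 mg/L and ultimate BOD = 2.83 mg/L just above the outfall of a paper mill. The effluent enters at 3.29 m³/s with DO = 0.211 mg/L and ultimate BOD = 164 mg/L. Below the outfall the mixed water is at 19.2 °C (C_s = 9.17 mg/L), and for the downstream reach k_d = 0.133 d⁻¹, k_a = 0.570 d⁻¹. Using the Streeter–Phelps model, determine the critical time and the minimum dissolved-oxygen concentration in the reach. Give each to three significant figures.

Mixed DO = (13.9×8.01 + 3.29×0.211)/(13.9+3.29) = 112.0/17.19 = 6.517 mg/L.
Mixed L₀ = (13.9×2.83 + 3.29×164)/(17.19) = 578.9/17.19 = 33.68 mg/L.
Initial deficit D₀ = C_s − DO₀ = 9.17 − 6.517 = 2.653 mg/L.
t_c = (1/0.4370) ln[(0.570/0.133)(1 − 2.653×0.4370/(0.133×33.68))] = 2.288 × ln(3.177) = 2.645 d.
D_c = (0.133/0.570) × 33.68 × e^(−0.133×2.645) = 0.2333 × 33.68 × 0.7034 = 5.528 mg/L.
Minimum DO = 9.17 − 5.528 = 3.642 mg/L.

t_c ≈ 2.64 d; minimum DO ≈ 3.64 mg/L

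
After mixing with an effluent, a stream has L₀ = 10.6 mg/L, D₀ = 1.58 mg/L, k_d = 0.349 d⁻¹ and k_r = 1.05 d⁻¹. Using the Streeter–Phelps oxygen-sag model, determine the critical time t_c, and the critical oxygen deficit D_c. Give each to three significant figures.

t_c ≈ 1.06 d; D_c ≈ 2.43 mg/L

t_c = [1/(k_r−k_d)] ln[(k_r/k_d)(1 − D₀(k_r−k_d)/(k_d L₀))]
= [1/(1.05−0.349)] ln[(1.05/0.349)(1 − 1.58×0.7010/(0.349×10.6))]
= (1/0.7010) ln[3.009 × 0.7006] = 1.427 × ln(2.108) = 1.427 × 0.7457 = 1.064 d.
D_c = (k_d/k_r) L₀ e^(−k_d t_c) = (0.349/1.05) × 10.6 × e^(−0.349×1.064) = 0.3324 × 10.6 × 0.6899 = 2.431 mg/L.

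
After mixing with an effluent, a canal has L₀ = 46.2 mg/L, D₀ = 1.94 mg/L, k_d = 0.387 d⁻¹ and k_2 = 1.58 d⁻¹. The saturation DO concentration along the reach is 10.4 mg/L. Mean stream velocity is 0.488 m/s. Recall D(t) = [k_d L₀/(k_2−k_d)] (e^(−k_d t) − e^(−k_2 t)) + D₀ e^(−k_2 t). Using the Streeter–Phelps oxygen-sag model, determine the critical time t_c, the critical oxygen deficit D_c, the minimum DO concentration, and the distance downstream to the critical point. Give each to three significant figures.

t_c ≈ 1.06 d; D_c ≈ 7.50 mg/L; min DO ≈ 2.90 mg/L; x_c ≈ 44.8 km

t_c = [1/(k_2−k_d)] ln[(k_2/k_d)(1 − D₀(k_2−k_d)/(k_d L₀))]
= [1/(1.58−0.387)] ln[(1.58/0.387)(1 − 1.94×1.193/(0.387×46.2))]
= (1/1.193) ln[4.083 × 0.8706] = 0.8382 × ln(3.554) = 0.8382 × 1.268 = 1.063 d.
D_c = (k_d/k_2) L₀ e^(−k_d t_c) = (0.387/1.58) × 46.2 × e^(−0.387×1.063) = 0.2449 × 46.2 × 0.6627 = 7.500 mg/L.
Minimum DO = C_s − D_c = 10.4 − 7.500 = 2.900 mg/L.
x_c = v t_c = 0.488 m/s × 1.063 d × 86400 s/d = 44820 m ≈ 44.8 km.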